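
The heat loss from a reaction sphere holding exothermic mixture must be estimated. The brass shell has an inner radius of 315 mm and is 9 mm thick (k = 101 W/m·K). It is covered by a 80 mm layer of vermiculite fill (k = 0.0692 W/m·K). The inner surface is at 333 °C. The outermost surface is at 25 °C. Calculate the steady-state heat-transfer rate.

Q ≈ 438 W

Radial (spherical) resistances in series:
R_brass shell = (1/0.315 − 1/0.324)/(4π×101) = 6.948×10^-5 K/W
R_vermiculite fill = (1/0.324 − 1/0.404)/(4π×0.0692) = 0.7028 K/W
R_total = 0.7029 K/W
Q = ΔT/R_total = 308/0.7029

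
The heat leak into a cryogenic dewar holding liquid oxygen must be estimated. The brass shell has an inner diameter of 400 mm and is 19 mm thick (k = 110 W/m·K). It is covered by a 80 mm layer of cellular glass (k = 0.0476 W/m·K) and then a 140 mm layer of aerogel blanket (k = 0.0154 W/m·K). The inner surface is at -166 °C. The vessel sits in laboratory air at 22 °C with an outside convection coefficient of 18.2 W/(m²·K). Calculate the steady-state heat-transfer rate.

Q ≈ 24.8 W

Radial (spherical) resistances in series:
R_brass shell = (1/0.2 − 1/0.219)/(4π×110) = 3.138×10^-4 K/W
R_cellular glass = (1/0.219 − 1/0.299)/(4π×0.0476) = 2.042 K/W
R_aerogel blanket = (1/0.299 − 1/0.439)/(4π×0.0154) = 5.511 K/W
R_outer film = 1/(h·4πr_o²) = 1/(18.2×4π×0.439²) = 0.02269 K/W
R_total = 7.577 K/W
Q = ΔT/R_total = 188/7.577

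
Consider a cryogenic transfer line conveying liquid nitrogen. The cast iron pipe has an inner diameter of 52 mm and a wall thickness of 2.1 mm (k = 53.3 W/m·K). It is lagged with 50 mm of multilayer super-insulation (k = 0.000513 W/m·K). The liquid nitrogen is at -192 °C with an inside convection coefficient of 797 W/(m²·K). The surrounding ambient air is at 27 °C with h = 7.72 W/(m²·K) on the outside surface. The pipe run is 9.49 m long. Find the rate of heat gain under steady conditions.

Q ≈ 6.55 W

For a radial system each layer contributes R = ln(r_out/r_in)/(2πkL); films add R = 1/(hA).
R_inner film = 1/(h_i·2πr₁L) = 1/(797×2π×0.026×9.49) = 8.093×10^-4 K/W
R_cast iron pipe wall = ln(28.1/26)/(2π×53.3×9.49) = 2.444×10^-5 K/W
R_multilayer super-insulation = ln(78.1/28.1)/(2π×0.000513×9.49) = 33.42 K/W
R_outer film = 1/(h_o·2πr_oL) = 1/(7.72×2π×0.0781×9.49) = 0.02782 K/W
R_total = 33.45 K/W
Q = ΔT/R_total = 219/33.45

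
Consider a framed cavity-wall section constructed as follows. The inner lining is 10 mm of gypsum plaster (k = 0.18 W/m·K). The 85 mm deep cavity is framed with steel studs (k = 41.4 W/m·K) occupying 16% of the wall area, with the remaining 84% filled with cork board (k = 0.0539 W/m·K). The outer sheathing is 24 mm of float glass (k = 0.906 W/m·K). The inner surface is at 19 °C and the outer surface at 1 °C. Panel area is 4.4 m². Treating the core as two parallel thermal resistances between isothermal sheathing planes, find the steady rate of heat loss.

Sheathing layers in series; stud and cavity paths in parallel between them.
R_inner = 0.01/(0.18×4.4) = 0.01263 K/W
R_stud  = 0.085/(41.4×0.16×4.4) = 0.002916 K/W
R_cav   = 0.085/(0.0539×0.84×4.4) = 0.4267 K/W
1/R_core = 1/R_stud + 1/R_cav → R_core = 0.002897 K/W
R_outer = 0.024/(0.906×4.4) = 0.00602 K/W
R_total = 0.02154 K/W
Q = ΔT/R_total = 18/0.02154

Q ≈ 836 W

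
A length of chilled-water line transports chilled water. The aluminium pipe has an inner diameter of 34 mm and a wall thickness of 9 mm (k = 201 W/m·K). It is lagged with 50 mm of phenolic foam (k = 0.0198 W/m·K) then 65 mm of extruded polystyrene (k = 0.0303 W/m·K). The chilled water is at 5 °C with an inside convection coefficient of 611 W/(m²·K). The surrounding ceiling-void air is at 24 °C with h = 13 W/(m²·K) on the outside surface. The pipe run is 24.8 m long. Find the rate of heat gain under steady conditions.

Treating each annulus and film as a series resistance:
R_inner film = 1/(h_i·2πr₁L) = 1/(611×2π×0.017×24.8) = 6.178×10^-4 K/W
R_aluminium pipe wall = ln(26/17)/(2π×201×24.8) = 1.357×10^-5 K/W
R_phenolic foam = ln(76/26)/(2π×0.0198×24.8) = 0.3477 K/W
R_extruded polystyrene = ln(141/76)/(2π×0.0303×24.8) = 0.1309 K/W
R_outer film = 1/(h_o·2πr_oL) = 1/(13×2π×0.141×24.8) = 0.003501 K/W
R_total = 0.4827 K/W
Q = ΔT/R_total = 19/0.4827

Q ≈ 39.4 W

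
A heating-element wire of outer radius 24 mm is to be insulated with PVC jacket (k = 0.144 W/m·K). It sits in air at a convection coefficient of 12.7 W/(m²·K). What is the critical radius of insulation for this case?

r_cr ≈ 11.3 mm

For a cylinder r_cr = k/h = 0.144/12.7
r_cr = 11.3 mm; since the bare radius (24 mm) is above r_cr, any added insulation will reduce heat loss.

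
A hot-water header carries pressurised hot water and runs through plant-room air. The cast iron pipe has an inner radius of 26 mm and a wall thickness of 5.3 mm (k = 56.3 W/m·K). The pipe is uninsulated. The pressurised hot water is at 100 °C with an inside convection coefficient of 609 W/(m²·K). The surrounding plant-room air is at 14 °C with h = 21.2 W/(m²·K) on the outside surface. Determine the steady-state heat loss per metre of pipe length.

Radial resistances (cylindrical: R_cond = ln(r_o/r_i)/(2πkL), R_conv = 1/(h·2πrL)):
R_inner film = 1/(h_i·2πr₁L) = 1/(609×2π×0.026×1) = 0.01005 K/W
R_cast iron pipe wall = ln(31.3/26)/(2π×56.3×1) = 5.245×10^-4 K/W
R_outer film = 1/(h_o·2πr_oL) = 1/(21.2×2π×0.0313×1) = 0.2399 K/W
R_total = 0.2504 K/W
Q = ΔT/R_total = 86/0.2504

q′ ≈ 343 W/m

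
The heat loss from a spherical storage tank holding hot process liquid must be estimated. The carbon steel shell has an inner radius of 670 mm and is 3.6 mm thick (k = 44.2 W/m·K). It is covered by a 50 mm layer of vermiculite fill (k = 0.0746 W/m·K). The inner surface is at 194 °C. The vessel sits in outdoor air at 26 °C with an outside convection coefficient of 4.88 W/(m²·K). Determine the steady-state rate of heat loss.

Radial (spherical) resistances in series:
R_carbon steel shell = (1/0.67 − 1/0.6736)/(4π×44.2) = 1.436×10^-5 K/W
R_vermiculite fill = (1/0.6736 − 1/0.7236)/(4π×0.0746) = 0.1094 K/W
R_outer film = 1/(h·4πr_o²) = 1/(4.88×4π×0.7236²) = 0.03114 K/W
R_total = 0.1406 K/W
Q = ΔT/R_total = 168/0.1406

Q ≈ 1200 W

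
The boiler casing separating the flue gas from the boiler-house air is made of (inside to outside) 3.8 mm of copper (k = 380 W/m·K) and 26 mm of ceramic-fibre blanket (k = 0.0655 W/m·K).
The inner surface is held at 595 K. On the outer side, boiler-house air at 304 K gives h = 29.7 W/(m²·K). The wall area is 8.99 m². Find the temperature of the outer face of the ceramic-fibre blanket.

T ≈ 327 K

Thermal resistances in series:
R_copper = L/(kA) = 0.0038/(380×8.99) = 1.112×10^-6 K/W
R_ceramic-fibre blanket = L/(kA) = 0.026/(0.0655×8.99) = 0.04415 K/W
R_outer film = 1/(h_o·A) = 1/(29.7×8.99) = 0.003745 K/W
R_total = 0.0479 K/W;  Q = ΔT/R_total = 291/0.0479 = 6075 W
T_interface = T_inner − Q·ΣR(inner→interface) = 595 − 6080×0.04416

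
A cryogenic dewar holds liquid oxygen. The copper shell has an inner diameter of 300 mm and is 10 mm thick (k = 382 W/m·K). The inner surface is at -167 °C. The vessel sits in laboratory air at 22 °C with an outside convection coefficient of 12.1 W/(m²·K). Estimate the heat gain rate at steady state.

Q ≈ 735 W

Spherical conduction: R = (1/r_in − 1/r_out)/(4πk) per layer; series-sum.
R_copper shell = (1/0.15 − 1/0.16)/(4π×382) = 8.68×10^-5 K/W
R_outer film = 1/(h·4πr_o²) = 1/(12.1×4π×0.16²) = 0.2569 K/W
R_total = 0.257 K/W
Q = ΔT/R_total = 189/0.257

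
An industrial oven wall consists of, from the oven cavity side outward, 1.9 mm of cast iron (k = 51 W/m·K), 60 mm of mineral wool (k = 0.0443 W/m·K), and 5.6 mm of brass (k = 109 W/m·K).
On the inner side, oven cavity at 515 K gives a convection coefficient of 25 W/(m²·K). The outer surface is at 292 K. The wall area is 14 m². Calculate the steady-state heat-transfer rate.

Series thermal resistances:
R_inner film = 1/(h_i·A) = 1/(25×14) = 0.002857 K/W
R_cast iron = L/(kA) = 0.0019/(51×14) = 2.661×10^-6 K/W
R_mineral wool = L/(kA) = 0.06/(0.0443×14) = 0.09674 K/W
R_brass = L/(kA) = 0.0056/(109×14) = 3.67×10^-6 K/W
R_total = 0.09961 K/W
Q = ΔT / R_total = 223 / 0.09961

Q ≈ 2240 W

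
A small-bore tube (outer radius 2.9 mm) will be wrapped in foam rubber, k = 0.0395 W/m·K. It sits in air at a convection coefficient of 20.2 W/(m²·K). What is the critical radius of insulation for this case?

For a cylinder r_cr = k/h = 0.0395/20.2
r_cr = 1.96 mm; since the bare radius (2.9 mm) is above r_cr, any added insulation will reduce heat loss.

r_cr ≈ 1.96 mm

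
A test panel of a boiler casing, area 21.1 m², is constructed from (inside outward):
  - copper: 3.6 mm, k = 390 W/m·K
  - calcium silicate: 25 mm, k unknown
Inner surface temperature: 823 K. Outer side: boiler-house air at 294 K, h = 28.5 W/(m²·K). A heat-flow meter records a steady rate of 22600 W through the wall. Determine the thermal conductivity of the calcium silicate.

Treating each layer as a thermal resistance in series:
R_copper = L/(kA) = 0.0036/(390×21.1) = 4.375×10^-7 K/W
R_outer film = 1/(h_o·A) = 1/(28.5×21.1) = 0.001663 K/W
Sum of known resistances R_other = 0.001663 K/W
Total R = ΔT/Q = 529/22600 = 0.02341 K/W
R_calcium silicate = R_total − R_other = 0.02174 K/W
k = L/(R·A) = 0.025/(0.02174×21.1)

k ≈ 0.0545 W/(m·K)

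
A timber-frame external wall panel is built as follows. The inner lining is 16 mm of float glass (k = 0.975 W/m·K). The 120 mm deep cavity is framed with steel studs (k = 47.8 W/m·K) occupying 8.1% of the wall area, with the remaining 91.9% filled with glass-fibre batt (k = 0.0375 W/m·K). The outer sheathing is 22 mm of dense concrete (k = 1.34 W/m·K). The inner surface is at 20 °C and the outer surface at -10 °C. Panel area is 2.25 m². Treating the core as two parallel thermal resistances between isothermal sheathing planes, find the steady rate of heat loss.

Sheathing layers in series; stud and cavity paths in parallel between them.
R_inner = 0.016/(0.975×2.25) = 0.007293 K/W
R_stud  = 0.12/(47.8×0.081×2.25) = 0.01377 K/W
R_cav   = 0.12/(0.0375×0.919×2.25) = 1.548 K/W
1/R_core = 1/R_stud + 1/R_cav → R_core = 0.01365 K/W
R_outer = 0.022/(1.34×2.25) = 0.007297 K/W
R_total = 0.02824 K/W
Q = ΔT/R_total = 30/0.02824

Q ≈ 1060 W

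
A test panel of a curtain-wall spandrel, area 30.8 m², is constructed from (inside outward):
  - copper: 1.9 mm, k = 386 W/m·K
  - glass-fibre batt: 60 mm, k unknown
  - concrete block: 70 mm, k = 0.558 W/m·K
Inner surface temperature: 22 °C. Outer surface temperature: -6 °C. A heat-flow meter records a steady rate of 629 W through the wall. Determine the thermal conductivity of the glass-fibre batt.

k ≈ 0.0482 W/(m·K)

Using the resistance-network approach (series):
R_copper = L/(kA) = 0.0019/(386×30.8) = 1.598×10^-7 K/W
R_concrete block = L/(kA) = 0.07/(0.558×30.8) = 0.004073 K/W
Sum of known resistances R_other = 0.004073 K/W
Total R = ΔT/Q = 28/629 = 0.04452 K/W
R_glass-fibre batt = R_total − R_other = 0.04044 K/W
k = L/(R·A) = 0.06/(0.04044×30.8)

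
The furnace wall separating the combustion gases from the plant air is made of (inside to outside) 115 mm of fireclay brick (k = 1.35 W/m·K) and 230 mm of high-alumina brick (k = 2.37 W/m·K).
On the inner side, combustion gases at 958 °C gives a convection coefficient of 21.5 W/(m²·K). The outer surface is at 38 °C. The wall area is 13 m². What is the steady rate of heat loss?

Q ≈ 52300 W

Treating each layer as a thermal resistance in series:
R_inner film = 1/(h_i·A) = 1/(21.5×13) = 0.003578 K/W
R_fireclay brick = L/(kA) = 0.115/(1.35×13) = 0.006553 K/W
R_high-alumina brick = L/(kA) = 0.23/(2.37×13) = 0.007465 K/W
R_total = 0.0176 K/W
Q = ΔT / R_total = 920 / 0.0176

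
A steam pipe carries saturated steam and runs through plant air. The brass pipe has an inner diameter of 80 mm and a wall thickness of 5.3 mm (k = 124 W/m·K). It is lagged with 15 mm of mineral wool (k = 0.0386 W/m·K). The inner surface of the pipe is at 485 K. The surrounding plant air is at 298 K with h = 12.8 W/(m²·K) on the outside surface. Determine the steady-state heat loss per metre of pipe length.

q′ ≈ 135 W/m

For a radial system each layer contributes R = ln(r_out/r_in)/(2πkL); films add R = 1/(hA).
R_brass pipe wall = ln(45.3/40)/(2π×124×1) = 1.597×10^-4 K/W
R_mineral wool = ln(60.3/45.3)/(2π×0.0386×1) = 1.179 K/W
R_outer film = 1/(h_o·2πr_oL) = 1/(12.8×2π×0.0603×1) = 0.2062 K/W
R_total = 1.386 K/W
Q = ΔT/R_total = 187/1.386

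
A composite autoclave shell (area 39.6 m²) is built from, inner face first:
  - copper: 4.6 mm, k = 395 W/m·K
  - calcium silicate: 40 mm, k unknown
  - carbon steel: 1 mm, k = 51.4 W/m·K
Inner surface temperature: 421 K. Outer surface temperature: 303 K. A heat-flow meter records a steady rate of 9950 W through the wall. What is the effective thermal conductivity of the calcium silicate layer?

k ≈ 0.0852 W/(m·K)

Treating each layer as a thermal resistance in series:
R_copper = L/(kA) = 0.0046/(395×39.6) = 2.941×10^-7 K/W
R_carbon steel = L/(kA) = 0.001/(51.4×39.6) = 4.913×10^-7 K/W
Sum of known resistances R_other = 7.854×10^-7 K/W
Total R = ΔT/Q = 118/9950 = 0.01186 K/W
R_calcium silicate = R_total − R_other = 0.01186 K/W
k = L/(R·A) = 0.04/(0.01186×39.6)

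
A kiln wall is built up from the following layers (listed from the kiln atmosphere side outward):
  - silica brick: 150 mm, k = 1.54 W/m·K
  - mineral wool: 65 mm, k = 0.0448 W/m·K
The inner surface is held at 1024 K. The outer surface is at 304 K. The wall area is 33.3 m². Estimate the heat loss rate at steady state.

Using the resistance-network approach (series):
R_silica brick = L/(kA) = 0.15/(1.54×33.3) = 0.002925 K/W
R_mineral wool = L/(kA) = 0.065/(0.0448×33.3) = 0.04357 K/W
R_total = 0.0465 K/W
Q = ΔT / R_total = 720 / 0.0465

Q ≈ 15500 W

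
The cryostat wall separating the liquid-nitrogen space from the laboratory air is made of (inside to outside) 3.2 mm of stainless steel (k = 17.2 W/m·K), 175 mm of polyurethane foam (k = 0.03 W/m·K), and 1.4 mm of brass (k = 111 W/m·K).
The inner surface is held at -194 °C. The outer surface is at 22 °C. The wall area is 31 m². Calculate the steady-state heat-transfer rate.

Q ≈ 1150 W

Thermal resistances in series:
R_stainless steel = L/(kA) = 0.0032/(17.2×31) = 6.002×10^-6 K/W
R_polyurethane foam = L/(kA) = 0.175/(0.03×31) = 0.1882 K/W
R_brass = L/(kA) = 0.0014/(111×31) = 4.069×10^-7 K/W
R_total = 0.1882 K/W
Q = ΔT / R_total = 216 / 0.1882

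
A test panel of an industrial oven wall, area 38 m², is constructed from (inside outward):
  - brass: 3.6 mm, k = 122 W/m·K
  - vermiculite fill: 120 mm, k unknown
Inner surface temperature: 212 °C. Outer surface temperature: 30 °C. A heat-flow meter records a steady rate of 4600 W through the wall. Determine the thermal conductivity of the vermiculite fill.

Using the resistance-network approach (series):
R_brass = L/(kA) = 0.0036/(122×38) = 7.765×10^-7 K/W
Sum of known resistances R_other = 7.765×10^-7 K/W
Total R = ΔT/Q = 182/4600 = 0.03957 K/W
R_vermiculite fill = R_total − R_other = 0.03956 K/W
k = L/(R·A) = 0.12/(0.03956×38)

k ≈ 0.0798 W/(m·K)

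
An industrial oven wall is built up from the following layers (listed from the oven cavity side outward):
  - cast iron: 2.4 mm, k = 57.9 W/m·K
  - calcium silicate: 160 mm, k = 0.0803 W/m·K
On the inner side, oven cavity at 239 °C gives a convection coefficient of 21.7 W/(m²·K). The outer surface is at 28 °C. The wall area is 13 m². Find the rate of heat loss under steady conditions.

Q ≈ 1350 W

Thermal resistances in series:
R_inner film = 1/(h_i·A) = 1/(21.7×13) = 0.003545 K/W
R_cast iron = L/(kA) = 0.0024/(57.9×13) = 3.189×10^-6 K/W
R_calcium silicate = L/(kA) = 0.16/(0.0803×13) = 0.1533 K/W
R_total = 0.1568 K/W
Q = ΔT / R_total = 211 / 0.1568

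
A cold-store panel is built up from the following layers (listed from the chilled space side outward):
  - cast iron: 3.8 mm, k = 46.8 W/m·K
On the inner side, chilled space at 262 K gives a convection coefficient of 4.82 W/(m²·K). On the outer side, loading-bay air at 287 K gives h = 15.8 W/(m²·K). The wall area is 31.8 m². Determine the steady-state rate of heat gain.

Q ≈ 2940 W

Treating each layer as a thermal resistance in series:
R_inner film = 1/(h_i·A) = 1/(4.82×31.8) = 0.006524 K/W
R_cast iron = L/(kA) = 0.0038/(46.8×31.8) = 2.553×10^-6 K/W
R_outer film = 1/(h_o·A) = 1/(15.8×31.8) = 0.00199 K/W
R_total = 0.008517 K/W
Q = ΔT / R_total = 25 / 0.008517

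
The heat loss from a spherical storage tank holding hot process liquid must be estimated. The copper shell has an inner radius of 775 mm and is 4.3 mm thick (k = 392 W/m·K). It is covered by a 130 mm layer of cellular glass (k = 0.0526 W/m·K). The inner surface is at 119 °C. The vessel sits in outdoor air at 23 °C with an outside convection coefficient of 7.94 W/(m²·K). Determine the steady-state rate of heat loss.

For a spherical shell R = (1/r₁ − 1/r₂)/(4πk); film R = 1/(h·4πr²). In series:
R_copper shell = (1/0.775 − 1/0.7793)/(4π×392) = 1.445×10^-6 K/W
R_cellular glass = (1/0.7793 − 1/0.9093)/(4π×0.0526) = 0.2775 K/W
R_outer film = 1/(h·4πr_o²) = 1/(7.94×4π×0.9093²) = 0.01212 K/W
R_total = 0.2897 K/W
Q = ΔT/R_total = 96/0.2897

Q ≈ 331 W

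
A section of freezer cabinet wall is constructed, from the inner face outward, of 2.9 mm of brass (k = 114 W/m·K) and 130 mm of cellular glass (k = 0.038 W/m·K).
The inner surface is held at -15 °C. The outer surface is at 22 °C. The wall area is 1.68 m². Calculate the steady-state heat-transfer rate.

Treating each layer as a thermal resistance in series:
R_brass = L/(kA) = 0.0029/(114×1.68) = 1.514×10^-5 K/W
R_cellular glass = L/(kA) = 0.13/(0.038×1.68) = 2.036 K/W
R_total = 2.036 K/W
Q = ΔT / R_total = 37 / 2.036

Q ≈ 18.2 W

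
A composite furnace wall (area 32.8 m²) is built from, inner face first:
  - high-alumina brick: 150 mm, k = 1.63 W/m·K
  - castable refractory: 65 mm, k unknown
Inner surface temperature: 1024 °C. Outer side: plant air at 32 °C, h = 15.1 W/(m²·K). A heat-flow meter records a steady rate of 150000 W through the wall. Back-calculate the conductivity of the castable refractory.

Using the resistance-network approach (series):
R_high-alumina brick = L/(kA) = 0.15/(1.63×32.8) = 0.002806 K/W
R_outer film = 1/(h_o·A) = 1/(15.1×32.8) = 0.002019 K/W
Sum of known resistances R_other = 0.004825 K/W
Total R = ΔT/Q = 992/150000 = 0.006613 K/W
R_castable refractory = R_total − R_other = 0.001789 K/W
k = L/(R·A) = 0.065/(0.001789×32.8)

k ≈ 1.11 W/(m·K)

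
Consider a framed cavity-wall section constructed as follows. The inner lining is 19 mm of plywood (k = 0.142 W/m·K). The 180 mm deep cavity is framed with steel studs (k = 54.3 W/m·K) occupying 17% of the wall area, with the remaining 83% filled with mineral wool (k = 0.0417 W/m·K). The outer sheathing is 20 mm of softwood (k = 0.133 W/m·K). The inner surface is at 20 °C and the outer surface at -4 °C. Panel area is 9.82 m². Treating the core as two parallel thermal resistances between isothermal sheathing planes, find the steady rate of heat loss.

Q ≈ 776 W

Sheathing layers in series; stud and cavity paths in parallel between them.
R_inner = 0.019/(0.142×9.82) = 0.01363 K/W
R_stud  = 0.18/(54.3×0.17×9.82) = 0.001986 K/W
R_cav   = 0.18/(0.0417×0.83×9.82) = 0.5296 K/W
1/R_core = 1/R_stud + 1/R_cav → R_core = 0.001978 K/W
R_outer = 0.02/(0.133×9.82) = 0.01531 K/W
R_total = 0.03092 K/W
Q = ΔT/R_total = 24/0.03092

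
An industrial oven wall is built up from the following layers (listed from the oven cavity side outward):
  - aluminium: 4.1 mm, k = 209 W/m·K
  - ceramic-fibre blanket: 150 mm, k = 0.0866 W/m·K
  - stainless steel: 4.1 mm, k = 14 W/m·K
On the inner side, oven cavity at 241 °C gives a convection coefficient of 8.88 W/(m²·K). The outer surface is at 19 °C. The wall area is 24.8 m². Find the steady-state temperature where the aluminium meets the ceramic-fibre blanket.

Thermal resistances in series:
R_inner film = 1/(h_i·A) = 1/(8.88×24.8) = 0.004541 K/W
R_aluminium = L/(kA) = 0.0041/(209×24.8) = 7.91×10^-7 K/W
R_ceramic-fibre blanket = L/(kA) = 0.15/(0.0866×24.8) = 0.06984 K/W
R_stainless steel = L/(kA) = 0.0041/(14×24.8) = 1.181×10^-5 K/W
R_total = 0.0744 K/W;  Q = ΔT/R_total = 222/0.0744 = 2984 W
T_interface = T_inner − Q·ΣR(inner→interface) = 241 − 2980×0.004542

T ≈ 227 °C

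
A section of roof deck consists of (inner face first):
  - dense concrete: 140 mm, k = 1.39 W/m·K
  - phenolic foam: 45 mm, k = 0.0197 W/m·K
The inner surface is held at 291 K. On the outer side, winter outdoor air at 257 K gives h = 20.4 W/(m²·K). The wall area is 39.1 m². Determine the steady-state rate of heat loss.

Model the wall as resistances in series:
R_dense concrete = L/(kA) = 0.14/(1.39×39.1) = 0.002576 K/W
R_phenolic foam = L/(kA) = 0.045/(0.0197×39.1) = 0.05842 K/W
R_outer film = 1/(h_o·A) = 1/(20.4×39.1) = 0.001254 K/W
R_total = 0.06225 K/W
Q = ΔT / R_total = 34 / 0.06225

Q ≈ 546 W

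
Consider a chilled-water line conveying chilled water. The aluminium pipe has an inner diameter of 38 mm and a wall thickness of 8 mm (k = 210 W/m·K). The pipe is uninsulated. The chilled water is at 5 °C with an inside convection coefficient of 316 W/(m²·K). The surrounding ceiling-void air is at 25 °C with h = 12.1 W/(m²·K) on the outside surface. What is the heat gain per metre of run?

q′ ≈ 38.9 W/m

Cylindrical conduction, so R = ln(r₂/r₁)/(2πkL) per layer, in series:
R_inner film = 1/(h_i·2πr₁L) = 1/(316×2π×0.019×1) = 0.02651 K/W
R_aluminium pipe wall = ln(27/19)/(2π×210×1) = 2.663×10^-4 K/W
R_outer film = 1/(h_o·2πr_oL) = 1/(12.1×2π×0.027×1) = 0.4872 K/W
R_total = 0.5139 K/W
Q = ΔT/R_total = 20/0.5139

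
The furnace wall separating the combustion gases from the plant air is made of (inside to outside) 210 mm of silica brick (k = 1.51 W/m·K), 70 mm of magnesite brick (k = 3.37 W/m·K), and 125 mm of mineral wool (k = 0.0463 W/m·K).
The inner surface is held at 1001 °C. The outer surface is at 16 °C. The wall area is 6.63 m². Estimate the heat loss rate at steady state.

Using the resistance-network approach (series):
R_silica brick = L/(kA) = 0.21/(1.51×6.63) = 0.02098 K/W
R_magnesite brick = L/(kA) = 0.07/(3.37×6.63) = 0.003133 K/W
R_mineral wool = L/(kA) = 0.125/(0.0463×6.63) = 0.4072 K/W
R_total = 0.4313 K/W
Q = ΔT / R_total = 985 / 0.4313

Q ≈ 2280 W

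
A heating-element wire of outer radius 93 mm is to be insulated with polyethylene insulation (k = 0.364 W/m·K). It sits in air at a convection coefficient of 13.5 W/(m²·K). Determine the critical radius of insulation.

For a cylinder r_cr = k/h = 0.364/13.5
r_cr = 27 mm; since the bare radius (93 mm) is above r_cr, any added insulation will reduce heat loss.

r_cr ≈ 27 mm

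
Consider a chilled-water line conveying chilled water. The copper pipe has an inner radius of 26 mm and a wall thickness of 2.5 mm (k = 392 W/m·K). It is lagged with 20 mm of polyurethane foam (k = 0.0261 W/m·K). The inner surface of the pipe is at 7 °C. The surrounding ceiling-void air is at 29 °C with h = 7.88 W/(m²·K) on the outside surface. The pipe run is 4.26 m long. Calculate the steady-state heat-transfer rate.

Q ≈ 25.6 W

Cylindrical conduction, so R = ln(r₂/r₁)/(2πkL) per layer, in series:
R_copper pipe wall = ln(28.5/26)/(2π×392×4.26) = 8.75×10^-6 K/W
R_polyurethane foam = ln(48.5/28.5)/(2π×0.0261×4.26) = 0.761 K/W
R_outer film = 1/(h_o·2πr_oL) = 1/(7.88×2π×0.0485×4.26) = 0.09776 K/W
R_total = 0.8588 K/W
Q = ΔT/R_total = 22/0.8588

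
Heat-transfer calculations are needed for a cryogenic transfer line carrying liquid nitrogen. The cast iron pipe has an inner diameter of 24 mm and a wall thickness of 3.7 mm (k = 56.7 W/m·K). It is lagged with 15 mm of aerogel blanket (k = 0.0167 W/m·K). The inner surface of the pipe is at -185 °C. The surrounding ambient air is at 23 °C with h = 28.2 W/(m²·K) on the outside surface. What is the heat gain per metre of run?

q′ ≈ 31.6 W/m

Radial resistances (cylindrical: R_cond = ln(r_o/r_i)/(2πkL), R_conv = 1/(h·2πrL)):
R_cast iron pipe wall = ln(15.7/12)/(2π×56.7×1) = 7.544×10^-4 K/W
R_aerogel blanket = ln(30.7/15.7)/(2π×0.0167×1) = 6.391 K/W
R_outer film = 1/(h_o·2πr_oL) = 1/(28.2×2π×0.0307×1) = 0.1838 K/W
R_total = 6.576 K/W
Q = ΔT/R_total = 208/6.576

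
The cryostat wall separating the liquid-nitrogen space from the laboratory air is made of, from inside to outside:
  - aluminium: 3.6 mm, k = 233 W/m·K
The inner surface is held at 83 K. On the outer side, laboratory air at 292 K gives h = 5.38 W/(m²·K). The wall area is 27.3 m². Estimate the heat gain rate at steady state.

Q ≈ 30700 W

Thermal resistances in series:
R_aluminium = L/(kA) = 0.0036/(233×27.3) = 5.66×10^-7 K/W
R_outer film = 1/(h_o·A) = 1/(5.38×27.3) = 0.006809 K/W
R_total = 0.006809 K/W
Q = ΔT / R_total = 209 / 0.006809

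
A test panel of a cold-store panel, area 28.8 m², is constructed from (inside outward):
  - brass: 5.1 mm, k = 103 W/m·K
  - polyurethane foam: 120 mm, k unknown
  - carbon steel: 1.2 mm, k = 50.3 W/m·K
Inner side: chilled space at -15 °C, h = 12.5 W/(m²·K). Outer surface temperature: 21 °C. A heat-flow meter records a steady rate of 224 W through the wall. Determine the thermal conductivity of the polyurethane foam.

Using the resistance-network approach (series):
R_inner film = 1/(h_i·A) = 1/(12.5×28.8) = 0.002778 K/W
R_brass = L/(kA) = 0.0051/(103×28.8) = 1.719×10^-6 K/W
R_carbon steel = L/(kA) = 0.0012/(50.3×28.8) = 8.284×10^-7 K/W
Sum of known resistances R_other = 0.00278 K/W
Total R = ΔT/Q = 36/224 = 0.1607 K/W
R_polyurethane foam = R_total − R_other = 0.1579 K/W
k = L/(R·A) = 0.12/(0.1579×28.8)

k ≈ 0.0264 W/(m·K)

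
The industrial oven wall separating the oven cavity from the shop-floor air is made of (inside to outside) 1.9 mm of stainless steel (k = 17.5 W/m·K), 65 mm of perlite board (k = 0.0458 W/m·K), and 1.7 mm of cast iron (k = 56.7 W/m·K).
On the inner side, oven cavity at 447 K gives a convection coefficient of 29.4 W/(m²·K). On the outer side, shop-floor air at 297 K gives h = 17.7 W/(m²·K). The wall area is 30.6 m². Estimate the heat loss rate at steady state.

Using the resistance-network approach (series):
R_inner film = 1/(h_i·A) = 1/(29.4×30.6) = 0.001112 K/W
R_stainless steel = L/(kA) = 0.0019/(17.5×30.6) = 3.548×10^-6 K/W
R_perlite board = L/(kA) = 0.065/(0.0458×30.6) = 0.04638 K/W
R_cast iron = L/(kA) = 0.0017/(56.7×30.6) = 9.798×10^-7 K/W
R_outer film = 1/(h_o·A) = 1/(17.7×30.6) = 0.001846 K/W
R_total = 0.04934 K/W
Q = ΔT / R_total = 150 / 0.04934

Q ≈ 3040 W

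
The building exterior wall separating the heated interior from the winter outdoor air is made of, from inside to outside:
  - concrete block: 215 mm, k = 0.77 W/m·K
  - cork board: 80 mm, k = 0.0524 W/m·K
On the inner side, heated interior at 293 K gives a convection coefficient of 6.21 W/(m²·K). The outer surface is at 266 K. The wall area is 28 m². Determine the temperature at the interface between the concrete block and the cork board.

T ≈ 287 K

Model the wall as resistances in series:
R_inner film = 1/(h_i·A) = 1/(6.21×28) = 0.005751 K/W
R_concrete block = L/(kA) = 0.215/(0.77×28) = 0.009972 K/W
R_cork board = L/(kA) = 0.08/(0.0524×28) = 0.05453 K/W
R_total = 0.07025 K/W;  Q = ΔT/R_total = 27/0.07025 = 384.3 W
T_interface = T_inner − Q·ΣR(inner→interface) = 293 − 384×0.01572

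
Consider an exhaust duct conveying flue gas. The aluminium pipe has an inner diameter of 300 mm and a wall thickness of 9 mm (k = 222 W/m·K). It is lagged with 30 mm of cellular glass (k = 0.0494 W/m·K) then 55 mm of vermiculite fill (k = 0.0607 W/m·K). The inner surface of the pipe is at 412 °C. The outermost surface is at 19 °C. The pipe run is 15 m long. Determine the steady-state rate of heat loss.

Q ≈ 4810 W

Treating each annulus and film as a series resistance:
R_aluminium pipe wall = ln(159/150)/(2π×222×15) = 2.785×10^-6 K/W
R_cellular glass = ln(189/159)/(2π×0.0494×15) = 0.03712 K/W
R_vermiculite fill = ln(244/189)/(2π×0.0607×15) = 0.04465 K/W
R_total = 0.08177 K/W
Q = ΔT/R_total = 393/0.08177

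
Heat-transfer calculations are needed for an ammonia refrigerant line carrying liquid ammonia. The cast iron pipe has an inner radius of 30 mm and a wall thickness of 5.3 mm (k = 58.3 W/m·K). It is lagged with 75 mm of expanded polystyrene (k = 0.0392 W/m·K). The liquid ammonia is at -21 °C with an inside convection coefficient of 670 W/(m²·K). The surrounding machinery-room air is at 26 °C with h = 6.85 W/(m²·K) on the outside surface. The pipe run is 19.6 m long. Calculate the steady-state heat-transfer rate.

Treating each annulus and film as a series resistance:
R_inner film = 1/(h_i·2πr₁L) = 1/(670×2π×0.03×19.6) = 4.04×10^-4 K/W
R_cast iron pipe wall = ln(35.3/30)/(2π×58.3×19.6) = 2.266×10^-5 K/W
R_expanded polystyrene = ln(110.3/35.3)/(2π×0.0392×19.6) = 0.236 K/W
R_outer film = 1/(h_o·2πr_oL) = 1/(6.85×2π×0.1103×19.6) = 0.01075 K/W
R_total = 0.2472 K/W
Q = ΔT/R_total = 47/0.2472

Q ≈ 190 W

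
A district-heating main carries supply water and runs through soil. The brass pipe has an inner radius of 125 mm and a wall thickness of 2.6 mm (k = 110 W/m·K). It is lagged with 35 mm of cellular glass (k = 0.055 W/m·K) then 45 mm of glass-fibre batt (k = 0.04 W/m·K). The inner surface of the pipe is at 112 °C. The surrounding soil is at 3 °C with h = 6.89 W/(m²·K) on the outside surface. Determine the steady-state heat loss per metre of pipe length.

Treating each annulus and film as a series resistance:
R_brass pipe wall = ln(127.6/125)/(2π×110×1) = 2.979×10^-5 K/W
R_cellular glass = ln(162.6/127.6)/(2π×0.055×1) = 0.7014 K/W
R_glass-fibre batt = ln(207.6/162.6)/(2π×0.04×1) = 0.9721 K/W
R_outer film = 1/(h_o·2πr_oL) = 1/(6.89×2π×0.2076×1) = 0.1113 K/W
R_total = 1.785 K/W
Q = ΔT/R_total = 109/1.785

q′ ≈ 61.1 W/m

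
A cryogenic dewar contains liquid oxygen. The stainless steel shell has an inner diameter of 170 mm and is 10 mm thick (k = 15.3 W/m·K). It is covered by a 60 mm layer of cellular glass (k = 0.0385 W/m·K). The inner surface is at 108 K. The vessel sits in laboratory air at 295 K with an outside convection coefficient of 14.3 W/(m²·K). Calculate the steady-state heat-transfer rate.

Q ≈ 21.6 W

Radial (spherical) resistances in series:
R_stainless steel shell = (1/0.085 − 1/0.095)/(4π×15.3) = 0.006441 K/W
R_cellular glass = (1/0.095 − 1/0.155)/(4π×0.0385) = 8.422 K/W
R_outer film = 1/(h·4πr_o²) = 1/(14.3×4π×0.155²) = 0.2316 K/W
R_total = 8.66 K/W
Q = ΔT/R_total = 187/8.66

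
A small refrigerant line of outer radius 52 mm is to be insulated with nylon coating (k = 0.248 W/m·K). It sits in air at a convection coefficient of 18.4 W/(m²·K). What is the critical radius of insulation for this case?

r_cr ≈ 13.5 mm

For a cylinder r_cr = k/h = 0.248/18.4
r_cr = 13.5 mm; since the bare radius (52 mm) is above r_cr, any added insulation will reduce heat loss.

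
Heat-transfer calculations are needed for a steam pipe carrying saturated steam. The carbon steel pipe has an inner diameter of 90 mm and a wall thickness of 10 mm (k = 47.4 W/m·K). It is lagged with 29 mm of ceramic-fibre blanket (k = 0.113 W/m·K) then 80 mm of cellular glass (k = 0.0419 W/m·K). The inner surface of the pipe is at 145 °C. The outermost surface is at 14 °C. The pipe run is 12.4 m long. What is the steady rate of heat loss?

Q ≈ 518 W

Radial resistances (cylindrical: R_cond = ln(r_o/r_i)/(2πkL), R_conv = 1/(h·2πrL)):
R_carbon steel pipe wall = ln(55/45)/(2π×47.4×12.4) = 5.434×10^-5 K/W
R_ceramic-fibre blanket = ln(84/55)/(2π×0.113×12.4) = 0.0481 K/W
R_cellular glass = ln(164/84)/(2π×0.0419×12.4) = 0.2049 K/W
R_total = 0.2531 K/W
Q = ΔT/R_total = 131/0.2531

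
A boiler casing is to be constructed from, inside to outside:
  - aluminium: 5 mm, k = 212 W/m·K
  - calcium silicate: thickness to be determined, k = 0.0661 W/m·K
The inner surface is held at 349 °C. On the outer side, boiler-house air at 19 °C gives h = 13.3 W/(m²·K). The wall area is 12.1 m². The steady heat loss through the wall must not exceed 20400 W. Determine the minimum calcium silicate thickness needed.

L ≈ 7.97 mm

Using the resistance-network approach (series):
R_aluminium = L/(kA) = 0.005/(212×12.1) = 1.949×10^-6 K/W
R_outer film = 1/(h_o·A) = 1/(13.3×12.1) = 0.006214 K/W
Sum of the known resistances R_other = 0.006216 K/W
Required total resistance R_tot = ΔT/Q_allow = 330/20400 = 0.01618 K/W
R_calcium silicate = R_tot − R_other = 0.009961 K/W
L = R·k·A = 0.009961×0.0661×12.1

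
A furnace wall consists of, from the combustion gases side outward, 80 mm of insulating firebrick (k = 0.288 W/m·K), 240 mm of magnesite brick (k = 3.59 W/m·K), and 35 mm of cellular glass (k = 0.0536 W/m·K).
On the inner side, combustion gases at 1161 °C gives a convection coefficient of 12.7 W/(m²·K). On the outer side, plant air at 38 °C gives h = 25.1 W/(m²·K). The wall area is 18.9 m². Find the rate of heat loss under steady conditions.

Q ≈ 19000 W

Series thermal resistances:
R_inner film = 1/(h_i·A) = 1/(12.7×18.9) = 0.004166 K/W
R_insulating firebrick = L/(kA) = 0.08/(0.288×18.9) = 0.0147 K/W
R_magnesite brick = L/(kA) = 0.24/(3.59×18.9) = 0.003537 K/W
R_cellular glass = L/(kA) = 0.035/(0.0536×18.9) = 0.03455 K/W
R_outer film = 1/(h_o·A) = 1/(25.1×18.9) = 0.002108 K/W
R_total = 0.05906 K/W
Q = ΔT / R_total = 1123 / 0.05906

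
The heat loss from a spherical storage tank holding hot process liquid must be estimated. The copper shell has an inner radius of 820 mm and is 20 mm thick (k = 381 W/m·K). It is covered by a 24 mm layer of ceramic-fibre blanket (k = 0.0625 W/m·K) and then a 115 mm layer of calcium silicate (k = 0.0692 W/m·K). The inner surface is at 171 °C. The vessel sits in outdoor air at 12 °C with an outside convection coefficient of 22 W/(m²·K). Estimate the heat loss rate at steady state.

Each spherical layer contributes R = (1/r_i − 1/r_o)/(4πk):
R_copper shell = (1/0.82 − 1/0.84)/(4π×381) = 6.065×10^-6 K/W
R_ceramic-fibre blanket = (1/0.84 − 1/0.864)/(4π×0.0625) = 0.0421 K/W
R_calcium silicate = (1/0.864 − 1/0.979)/(4π×0.0692) = 0.1563 K/W
R_outer film = 1/(h·4πr_o²) = 1/(22×4π×0.979²) = 0.003774 K/W
R_total = 0.2022 K/W
Q = ΔT/R_total = 159/0.2022

Q ≈ 786 W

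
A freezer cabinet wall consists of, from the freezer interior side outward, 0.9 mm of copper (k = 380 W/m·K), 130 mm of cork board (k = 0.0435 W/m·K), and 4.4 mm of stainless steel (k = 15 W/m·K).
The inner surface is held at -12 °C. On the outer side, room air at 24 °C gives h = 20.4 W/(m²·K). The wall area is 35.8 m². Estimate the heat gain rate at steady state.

Q ≈ 424 W

Model the wall as resistances in series:
R_copper = L/(kA) = 0.0009/(380×35.8) = 6.616×10^-8 K/W
R_cork board = L/(kA) = 0.13/(0.0435×35.8) = 0.08348 K/W
R_stainless steel = L/(kA) = 0.0044/(15×35.8) = 8.194×10^-6 K/W
R_outer film = 1/(h_o·A) = 1/(20.4×35.8) = 0.001369 K/W
R_total = 0.08486 K/W
Q = ΔT / R_total = 36 / 0.08486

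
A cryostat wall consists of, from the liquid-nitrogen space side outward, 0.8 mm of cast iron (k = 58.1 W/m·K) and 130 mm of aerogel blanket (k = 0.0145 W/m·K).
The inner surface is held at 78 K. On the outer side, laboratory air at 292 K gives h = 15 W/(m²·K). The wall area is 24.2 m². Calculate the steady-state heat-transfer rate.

Q ≈ 573 W

Treating each layer as a thermal resistance in series:
R_cast iron = L/(kA) = 0.0008/(58.1×24.2) = 5.69×10^-7 K/W
R_aerogel blanket = L/(kA) = 0.13/(0.0145×24.2) = 0.3705 K/W
R_outer film = 1/(h_o·A) = 1/(15×24.2) = 0.002755 K/W
R_total = 0.3732 K/W
Q = ΔT / R_total = 214 / 0.3732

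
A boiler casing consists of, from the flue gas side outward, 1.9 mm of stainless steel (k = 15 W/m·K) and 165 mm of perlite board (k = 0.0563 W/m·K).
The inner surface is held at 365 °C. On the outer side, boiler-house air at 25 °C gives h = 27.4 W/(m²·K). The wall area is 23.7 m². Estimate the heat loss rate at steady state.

Model the wall as resistances in series:
R_stainless steel = L/(kA) = 0.0019/(15×23.7) = 5.345×10^-6 K/W
R_perlite board = L/(kA) = 0.165/(0.0563×23.7) = 0.1237 K/W
R_outer film = 1/(h_o·A) = 1/(27.4×23.7) = 0.00154 K/W
R_total = 0.1252 K/W
Q = ΔT / R_total = 340 / 0.1252

Q ≈ 2720 W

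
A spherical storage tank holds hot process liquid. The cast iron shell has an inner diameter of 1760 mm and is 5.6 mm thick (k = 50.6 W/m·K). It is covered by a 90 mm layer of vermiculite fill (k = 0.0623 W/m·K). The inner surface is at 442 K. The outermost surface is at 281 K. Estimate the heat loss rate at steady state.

Q ≈ 1210 W

For a spherical shell R = (1/r₁ − 1/r₂)/(4πk); film R = 1/(h·4πr²). In series:
R_cast iron shell = (1/0.88 − 1/0.8856)/(4π×50.6) = 1.13×10^-5 K/W
R_vermiculite fill = (1/0.8856 − 1/0.9756)/(4π×0.0623) = 0.1331 K/W
R_total = 0.1331 K/W
Q = ΔT/R_total = 161/0.1331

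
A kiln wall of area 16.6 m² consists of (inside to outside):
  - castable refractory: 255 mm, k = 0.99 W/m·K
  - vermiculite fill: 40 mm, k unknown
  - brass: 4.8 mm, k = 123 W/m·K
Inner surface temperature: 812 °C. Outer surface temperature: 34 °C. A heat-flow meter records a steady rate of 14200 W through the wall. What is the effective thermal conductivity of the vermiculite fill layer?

k ≈ 0.0614 W/(m·K)

Thermal resistances in series:
R_castable refractory = L/(kA) = 0.255/(0.99×16.6) = 0.01552 K/W
R_brass = L/(kA) = 0.0048/(123×16.6) = 2.351×10^-6 K/W
Sum of known resistances R_other = 0.01552 K/W
Total R = ΔT/Q = 778/14200 = 0.05479 K/W
R_vermiculite fill = R_total − R_other = 0.03927 K/W
k = L/(R·A) = 0.04/(0.03927×16.6)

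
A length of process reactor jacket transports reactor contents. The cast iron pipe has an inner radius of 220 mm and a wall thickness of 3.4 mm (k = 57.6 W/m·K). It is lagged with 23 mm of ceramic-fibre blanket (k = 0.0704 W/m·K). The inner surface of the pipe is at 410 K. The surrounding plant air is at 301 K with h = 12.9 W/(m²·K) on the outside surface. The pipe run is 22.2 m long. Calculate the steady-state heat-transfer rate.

Radial resistances (cylindrical: R_cond = ln(r_o/r_i)/(2πkL), R_conv = 1/(h·2πrL)):
R_cast iron pipe wall = ln(223.4/220)/(2π×57.6×22.2) = 1.909×10^-6 K/W
R_ceramic-fibre blanket = ln(246.4/223.4)/(2π×0.0704×22.2) = 0.009979 K/W
R_outer film = 1/(h_o·2πr_oL) = 1/(12.9×2π×0.2464×22.2) = 0.002255 K/W
R_total = 0.01224 K/W
Q = ΔT/R_total = 109/0.01224

Q ≈ 8910 W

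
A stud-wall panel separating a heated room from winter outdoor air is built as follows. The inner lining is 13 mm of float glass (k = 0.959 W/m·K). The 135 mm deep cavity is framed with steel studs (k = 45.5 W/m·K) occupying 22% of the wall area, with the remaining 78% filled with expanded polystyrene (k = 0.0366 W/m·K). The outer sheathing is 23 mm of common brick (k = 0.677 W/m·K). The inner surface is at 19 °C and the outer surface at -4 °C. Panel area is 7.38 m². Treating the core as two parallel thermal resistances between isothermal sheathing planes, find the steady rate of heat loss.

Q ≈ 2780 W

Sheathing layers in series; stud and cavity paths in parallel between them.
R_inner = 0.013/(0.959×7.38) = 0.001837 K/W
R_stud  = 0.135/(45.5×0.22×7.38) = 0.001827 K/W
R_cav   = 0.135/(0.0366×0.78×7.38) = 0.6408 K/W
1/R_core = 1/R_stud + 1/R_cav → R_core = 0.001822 K/W
R_outer = 0.023/(0.677×7.38) = 0.004603 K/W
R_total = 0.008263 K/W
Q = ΔT/R_total = 23/0.008263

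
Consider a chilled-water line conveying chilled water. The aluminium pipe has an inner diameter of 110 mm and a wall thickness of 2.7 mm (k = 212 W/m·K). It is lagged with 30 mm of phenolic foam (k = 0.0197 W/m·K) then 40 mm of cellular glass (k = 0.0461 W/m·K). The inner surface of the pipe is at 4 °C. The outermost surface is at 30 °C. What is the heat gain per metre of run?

Per-layer cylindrical resistances, series-summed:
R_aluminium pipe wall = ln(57.7/55)/(2π×212×1) = 3.598×10^-5 K/W
R_phenolic foam = ln(87.7/57.7)/(2π×0.0197×1) = 3.382 K/W
R_cellular glass = ln(127.7/87.7)/(2π×0.0461×1) = 1.297 K/W
R_total = 4.68 K/W
Q = ΔT/R_total = 26/4.68

q′ ≈ 5.56 W/m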